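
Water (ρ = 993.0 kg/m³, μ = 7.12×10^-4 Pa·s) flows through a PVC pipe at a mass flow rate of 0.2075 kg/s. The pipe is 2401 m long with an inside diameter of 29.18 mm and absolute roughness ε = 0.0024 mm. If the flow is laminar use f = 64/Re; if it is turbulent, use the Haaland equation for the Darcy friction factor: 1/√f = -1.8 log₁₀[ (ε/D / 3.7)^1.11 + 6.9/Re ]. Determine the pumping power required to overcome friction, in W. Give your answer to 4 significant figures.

A = πD²/4 = π(0.02918)²/4 = 0.0006687 m²; mean velocity V = ṁ/(ρA) = 0.2075/(993 · 0.0006687) = 0.3125 m/s.
Reynolds number Re = ρVD/μ = 993 · 0.3125 · 0.02918 / 0.000712 = 1.272e+04.
Re > 4000 → turbulent. Relative roughness ε/D = 2.4e-06/0.02918 = 8.22e-05. Haaland: 1/√f = -1.8 log₁₀[(8.22e-05/3.7)^1.11 + 6.9/1.272e+04] = -1.8 log₁₀[6.84e-06 + 0.000543] = 5.868, so f = 0.02904.
Darcy-Weisbach: ΔP = f(L/D)(ρV²/2) = 0.02904·(2401/0.02918)·(993·0.3125²/2) = 0.02904·8.228e+04·48.48 = 1.158e+05 Pa.
Q = ṁ/ρ = 0.2075/993 = 0.000209 m³/s.
Pumping power P = QΔP = 0.000209·1.158e+05 = 24.205 W = 24.21 W.

P ≈ 24.21 W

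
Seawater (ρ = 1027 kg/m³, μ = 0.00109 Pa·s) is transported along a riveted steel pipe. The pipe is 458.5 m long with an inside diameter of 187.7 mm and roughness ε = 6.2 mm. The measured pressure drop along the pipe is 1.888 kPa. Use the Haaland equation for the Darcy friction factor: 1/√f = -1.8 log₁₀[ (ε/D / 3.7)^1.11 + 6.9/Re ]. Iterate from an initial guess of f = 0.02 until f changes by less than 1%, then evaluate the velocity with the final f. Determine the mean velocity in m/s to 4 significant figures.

Rearranging Darcy-Weisbach: V = √(2·ΔP·D/(f·L·ρ)). With ε/D = 0.0062/0.1877 = 0.033, iterate starting from f = 0.02:
  f = 0.02 → V = √(2·1888·0.1877/(0.02·458.5·1027)) = 0.2743 m/s; Re = ρVD/μ = 4.852e+04; f → 0.06026
  f = 0.06026 → V = 0.158 m/s; Re = 2.795e+04; f → 0.0607
Converged (Δf/f < 1%). With the final f = 0.0607: V = √(2·1888·0.1877/(0.0607·458.5·1027)) = 0.1575 m/s.

V ≈ 0.1575 m/s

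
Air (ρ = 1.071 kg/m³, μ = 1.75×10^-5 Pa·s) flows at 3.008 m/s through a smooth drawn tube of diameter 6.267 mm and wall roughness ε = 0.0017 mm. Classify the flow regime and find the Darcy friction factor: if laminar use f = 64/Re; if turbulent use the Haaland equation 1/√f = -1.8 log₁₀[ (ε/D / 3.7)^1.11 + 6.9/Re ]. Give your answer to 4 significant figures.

Re = ρVD/μ = 1.071·3.008·0.006267/1.75e-05 = 1154.
Re < 2300 → laminar, so f = 64/Re = 0.05547 (roughness is irrelevant in laminar flow).

f ≈ 0.05547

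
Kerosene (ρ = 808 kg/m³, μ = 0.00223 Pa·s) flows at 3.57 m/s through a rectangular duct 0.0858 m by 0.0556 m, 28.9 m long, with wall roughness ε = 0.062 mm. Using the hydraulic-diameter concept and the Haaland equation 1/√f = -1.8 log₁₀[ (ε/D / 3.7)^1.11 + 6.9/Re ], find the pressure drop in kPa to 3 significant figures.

Hydraulic diameter D_h = 4A/P = 4·(0.0858·0.0556)/(2·(0.0858+0.0556)) = 0.01908/0.2828 = 0.06747 m.
Re = ρVD_h/μ = 808·3.57·0.06747/0.00223 = 8.728e+04.
ε/D_h = 6.2e-05/0.06747 = 0.000919; Haaland gives 1/√f = -1.8 log₁₀[9.97e-05+7.91e-05] = 6.746, so f = 0.02197.
ΔP = f(L/D_h)(ρV²/2) = 0.02197·28.9/0.06747·5149 = 4.846e+04 Pa.
ΔP = 48.5 kPa.

ΔP ≈ 48.5 kPa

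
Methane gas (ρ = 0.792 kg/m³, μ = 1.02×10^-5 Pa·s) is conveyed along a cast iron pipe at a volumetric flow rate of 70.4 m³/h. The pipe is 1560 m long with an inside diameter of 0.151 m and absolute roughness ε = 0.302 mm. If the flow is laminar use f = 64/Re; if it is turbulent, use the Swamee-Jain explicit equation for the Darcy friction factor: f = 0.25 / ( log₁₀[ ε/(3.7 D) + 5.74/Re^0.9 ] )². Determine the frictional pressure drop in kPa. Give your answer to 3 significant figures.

Q = 70.4 m³/h = 70.4/3600 = 0.01956 m³/s.
Cross-sectional area A = πD²/4 = π(0.151)²/4 = 0.01791 m²; mean velocity V = Q/A = 0.01956/0.01791 = 1.092 m/s.
Reynolds number Re = ρVD/μ = 0.792 · 1.092 · 0.151 / 1.02e-05 = 1.28e+04.
Re > 4000 → turbulent. Relative roughness ε/D = 0.000302/0.151 = 0.002. Swamee-Jain: f = 0.25/(log₁₀[0.002/3.7 + 5.74/1.28e+04^0.9])² = 0.25/(log₁₀[0.000541 + 0.00115])² = 0.25/(-2.771)² = 0.03256.
Darcy-Weisbach: ΔP = f(L/D)(ρV²/2) = 0.03256·(1560/0.151)·(0.792·1.092²/2) = 0.03256·1.033e+04·0.4722 = 158.9 Pa.
ΔP = 158.9 Pa = 0.159 kPa.

ΔP ≈ 0.159 kPa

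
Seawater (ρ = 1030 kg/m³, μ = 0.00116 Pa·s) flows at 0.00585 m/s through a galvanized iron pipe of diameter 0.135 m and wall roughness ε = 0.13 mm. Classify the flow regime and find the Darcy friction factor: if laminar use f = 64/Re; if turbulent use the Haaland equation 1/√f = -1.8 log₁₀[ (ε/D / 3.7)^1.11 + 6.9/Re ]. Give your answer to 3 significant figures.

Re = ρVD/μ = 1030·0.00585·0.135/0.00116 = 701.2.
Re < 2300 → laminar, so f = 64/Re = 0.09127 (roughness is irrelevant in laminar flow).

f ≈ 0.0913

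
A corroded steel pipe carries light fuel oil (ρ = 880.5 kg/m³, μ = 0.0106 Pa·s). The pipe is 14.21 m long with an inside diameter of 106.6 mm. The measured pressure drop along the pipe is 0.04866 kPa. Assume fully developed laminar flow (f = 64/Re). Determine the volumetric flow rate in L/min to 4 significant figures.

For laminar flow, f = 64/Re with Re = ρVD/μ, so Darcy-Weisbach reduces to ΔP = 32μLV/D². Solving for V: V = ΔP·D²/(32μL) = 48.66·(0.1066)²/(32·0.0106·14.21) = 0.1147 m/s.
Check: Re = ρVD/μ = 880.5·0.1147·0.1066/0.0106 = 1016 < 2300, so the laminar assumption holds.
Q = V·A = 0.1147·(π/4·0.1066²) = 0.001024 m³/s = 61.43 L/min.

Q ≈ 61.43 L/min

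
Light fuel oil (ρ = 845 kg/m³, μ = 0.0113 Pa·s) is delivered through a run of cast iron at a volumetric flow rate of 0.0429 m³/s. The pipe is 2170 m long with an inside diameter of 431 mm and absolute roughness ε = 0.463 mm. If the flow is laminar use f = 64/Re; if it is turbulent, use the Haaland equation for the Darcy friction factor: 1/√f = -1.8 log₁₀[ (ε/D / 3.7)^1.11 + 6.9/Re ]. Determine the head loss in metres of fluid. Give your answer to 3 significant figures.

Cross-sectional area A = πD²/4 = π(0.431)²/4 = 0.1459 m²; mean velocity V = Q/A = 0.0429/0.1459 = 0.294 m/s.
Reynolds number Re = ρVD/μ = 845 · 0.294 · 0.431 / 0.0113 = 9477.
Re > 4000 → turbulent. Relative roughness ε/D = 0.000463/0.431 = 0.00107. Haaland: 1/√f = -1.8 log₁₀[(0.00107/3.7)^1.11 + 6.9/9477] = -1.8 log₁₀[0.000119 + 0.000728] = 5.53, so f = 0.0327.
Darcy-Weisbach: ΔP = f(L/D)(ρV²/2) = 0.0327·(2170/0.431)·(845·0.294²/2) = 0.0327·5035·36.53 = 6014 Pa.
Head loss h_f = ΔP/(ρg) = 6014/(845·9.81) = 0.725 m.

h_f ≈ 0.725 m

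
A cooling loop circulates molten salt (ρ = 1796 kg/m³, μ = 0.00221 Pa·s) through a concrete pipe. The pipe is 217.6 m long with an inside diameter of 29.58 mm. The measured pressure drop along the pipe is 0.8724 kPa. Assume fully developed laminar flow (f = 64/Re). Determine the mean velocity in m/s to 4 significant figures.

V ≈ 0.04960 m/s

For laminar flow, f = 64/Re with Re = ρVD/μ, so Darcy-Weisbach reduces to ΔP = 32μLV/D². Solving for V: V = ΔP·D²/(32μL) = 872.4·(0.02958)²/(32·0.00221·217.6) = 0.0496 m/s.
Check: Re = ρVD/μ = 1796·0.0496·0.02958/0.00221 = 1192 < 2300, so the laminar assumption holds.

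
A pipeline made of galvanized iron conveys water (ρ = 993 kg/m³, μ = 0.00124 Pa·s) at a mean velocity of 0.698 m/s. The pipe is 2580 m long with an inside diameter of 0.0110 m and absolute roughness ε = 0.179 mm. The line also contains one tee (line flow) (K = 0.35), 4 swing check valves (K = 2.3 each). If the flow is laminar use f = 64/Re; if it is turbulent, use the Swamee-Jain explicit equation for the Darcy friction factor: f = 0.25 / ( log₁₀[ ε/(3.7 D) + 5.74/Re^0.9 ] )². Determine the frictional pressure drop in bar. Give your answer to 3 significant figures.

Reynolds number Re = ρVD/μ = 993 · 0.698 · 0.011 / 0.00124 = 6149.
Re > 4000 → turbulent. Relative roughness ε/D = 0.000179/0.011 = 0.0163. Swamee-Jain: f = 0.25/(log₁₀[0.0163/3.7 + 5.74/6149^0.9])² = 0.25/(log₁₀[0.0044 + 0.00223])² = 0.25/(-2.178)² = 0.05268.
Total minor-loss coefficient ΣK = 1·0.35 + 4·2.3 = 9.55.
ΔP = [f·L/D + ΣK]·(ρV²/2) = [0.05268·2580/0.011 + 9.55]·(993·0.698²/2) = [1.236e+04 + 9.55]·241.9 = 2.991e+06 Pa.
ΔP = 2.991e+06 Pa = 29.9 bar.

ΔP ≈ 29.9 bar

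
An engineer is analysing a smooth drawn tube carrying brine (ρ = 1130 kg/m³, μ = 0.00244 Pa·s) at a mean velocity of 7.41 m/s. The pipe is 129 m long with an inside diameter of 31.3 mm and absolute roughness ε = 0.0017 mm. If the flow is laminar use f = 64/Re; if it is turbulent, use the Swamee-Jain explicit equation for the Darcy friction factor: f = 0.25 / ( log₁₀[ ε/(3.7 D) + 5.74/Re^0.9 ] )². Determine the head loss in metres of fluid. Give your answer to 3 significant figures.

h_f ≈ 207 m

Reynolds number Re = ρVD/μ = 1130 · 7.41 · 0.0313 / 0.00244 = 1.074e+05.
Re > 4000 → turbulent. Relative roughness ε/D = 1.7e-06/0.0313 = 5.43e-05. Swamee-Jain: f = 0.25/(log₁₀[5.43e-05/3.7 + 5.74/1.074e+05^0.9])² = 0.25/(log₁₀[1.47e-05 + 0.00017])² = 0.25/(-3.733)² = 0.01794.
Darcy-Weisbach: ΔP = f(L/D)(ρV²/2) = 0.01794·(129/0.0313)·(1130·7.41²/2) = 0.01794·4121·3.102e+04 = 2.294e+06 Pa.
Head loss h_f = ΔP/(ρg) = 2.294e+06/(1130·9.81) = 207 m.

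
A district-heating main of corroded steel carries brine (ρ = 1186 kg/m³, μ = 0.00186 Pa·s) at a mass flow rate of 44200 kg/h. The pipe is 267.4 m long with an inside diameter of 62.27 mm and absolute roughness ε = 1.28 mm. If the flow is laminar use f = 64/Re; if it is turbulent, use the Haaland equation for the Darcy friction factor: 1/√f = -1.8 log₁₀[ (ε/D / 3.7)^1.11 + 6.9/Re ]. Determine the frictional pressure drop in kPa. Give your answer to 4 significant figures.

ṁ = 44200 kg/h = 44200/3600 = 12.28 kg/s.
A = πD²/4 = π(0.06227)²/4 = 0.003045 m²; mean velocity V = ṁ/(ρA) = 12.28/(1186 · 0.003045) = 3.399 m/s.
Reynolds number Re = ρVD/μ = 1186 · 3.399 · 0.06227 / 0.00186 = 1.35e+05.
Re > 4000 → turbulent. Relative roughness ε/D = 0.00128/0.06227 = 0.0206. Haaland: 1/√f = -1.8 log₁₀[(0.0206/3.7)^1.11 + 6.9/1.35e+05] = -1.8 log₁₀[0.00314 + 5.11e-05] = 4.493, so f = 0.04953.
Darcy-Weisbach: ΔP = f(L/D)(ρV²/2) = 0.04953·(267.4/0.06227)·(1186·3.399²/2) = 0.04953·4294·6852 = 1.457e+06 Pa.
ΔP = 1.457e+06 Pa = 1457 kPa.

ΔP ≈ 1457 kPa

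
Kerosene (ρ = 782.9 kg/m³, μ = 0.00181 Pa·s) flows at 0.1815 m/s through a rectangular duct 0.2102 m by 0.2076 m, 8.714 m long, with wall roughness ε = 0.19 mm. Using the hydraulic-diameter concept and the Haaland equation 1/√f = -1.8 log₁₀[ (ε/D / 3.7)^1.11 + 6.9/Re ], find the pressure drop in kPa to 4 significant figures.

Hydraulic diameter D_h = 4A/P = 4·(0.2102·0.2076)/(2·(0.2102+0.2076)) = 0.1746/0.8356 = 0.2089 m.
Re = ρVD_h/μ = 782.9·0.1815·0.2089/0.00181 = 1.64e+04.
ε/D_h = 0.00019/0.2089 = 0.00091; Haaland gives 1/√f = -1.8 log₁₀[9.85e-05+0.000421] = 5.912, so f = 0.02861.
ΔP = f(L/D_h)(ρV²/2) = 0.02861·8.714/0.2089·12.9 = 15.39 Pa.
ΔP = 0.01539 kPa.

ΔP ≈ 0.01539 kPa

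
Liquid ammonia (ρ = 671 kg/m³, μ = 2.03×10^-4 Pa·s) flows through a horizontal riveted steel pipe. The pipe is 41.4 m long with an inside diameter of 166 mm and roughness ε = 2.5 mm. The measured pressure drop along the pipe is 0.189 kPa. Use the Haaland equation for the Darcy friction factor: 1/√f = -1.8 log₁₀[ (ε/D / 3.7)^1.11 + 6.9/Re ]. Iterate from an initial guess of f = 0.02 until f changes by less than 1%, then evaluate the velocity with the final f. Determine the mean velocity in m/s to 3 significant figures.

V ≈ 0.226 m/s

Rearranging Darcy-Weisbach: V = √(2·ΔP·D/(f·L·ρ)). With ε/D = 0.0025/0.166 = 0.0151, iterate starting from f = 0.02:
  f = 0.02 → V = √(2·189·0.166/(0.02·41.4·671)) = 0.3361 m/s; Re = ρVD/μ = 1.844e+05; f → 0.04408
  f = 0.04408 → V = 0.2264 m/s; Re = 1.242e+05; f → 0.0442
Converged (Δf/f < 1%). With the final f = 0.0442: V = √(2·189·0.166/(0.0442·41.4·671)) = 0.2261 m/s.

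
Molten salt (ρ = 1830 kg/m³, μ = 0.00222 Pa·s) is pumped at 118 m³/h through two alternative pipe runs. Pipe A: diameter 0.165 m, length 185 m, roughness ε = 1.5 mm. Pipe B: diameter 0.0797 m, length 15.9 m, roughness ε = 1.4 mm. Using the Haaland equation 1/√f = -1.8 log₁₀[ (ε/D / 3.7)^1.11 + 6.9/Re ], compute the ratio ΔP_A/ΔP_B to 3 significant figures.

Pipe A: V = Q/A = 0.03278/0.02138 = 1.533 m/s; Re = 2.085e+05; ε/D = 0.00909; Haaland → f = 0.03707; ΔP_A = f(L/D)(ρV²/2) = 8.937e+04 Pa.
Pipe B: V = Q/A = 0.03278/0.004989 = 6.57 m/s; Re = 4.316e+05; ε/D = 0.0176; Haaland → f = 0.04649; ΔP_B = f(L/D)(ρV²/2) = 3.664e+05 Pa.
ΔP_A/ΔP_B = 8.937e+04/3.664e+05 = 0.244.

ΔP_A/ΔP_B ≈ 0.244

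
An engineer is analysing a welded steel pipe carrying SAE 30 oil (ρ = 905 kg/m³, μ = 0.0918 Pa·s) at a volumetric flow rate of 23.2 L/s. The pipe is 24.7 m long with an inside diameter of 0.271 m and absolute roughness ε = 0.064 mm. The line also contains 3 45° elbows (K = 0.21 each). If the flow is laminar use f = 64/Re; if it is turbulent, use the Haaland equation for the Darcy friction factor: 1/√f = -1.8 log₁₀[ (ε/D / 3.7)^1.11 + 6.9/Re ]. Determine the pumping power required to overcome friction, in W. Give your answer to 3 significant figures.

P ≈ 10.3 W

Q = 23.2 L/s = 23.2/1000 = 0.0232 m³/s.
Cross-sectional area A = πD²/4 = π(0.271)²/4 = 0.05768 m²; mean velocity V = Q/A = 0.0232/0.05768 = 0.4022 m/s.
Reynolds number Re = ρVD/μ = 905 · 0.4022 · 0.271 / 0.0918 = 1075.
Re < 2300 → laminar flow, so f = 64/Re = 64/1075 = 0.05956 (the turbulent correlation is not needed).
Total minor-loss coefficient ΣK = 3·0.21 = 0.63.
ΔP = [f·L/D + ΣK]·(ρV²/2) = [0.05956·24.7/0.271 + 0.63]·(905·0.4022²/2) = [5.428 + 0.63]·73.2 = 443.5 Pa.
Pumping power P = QΔP = 0.0232·443.5 = 10.29 W = 10.3 W.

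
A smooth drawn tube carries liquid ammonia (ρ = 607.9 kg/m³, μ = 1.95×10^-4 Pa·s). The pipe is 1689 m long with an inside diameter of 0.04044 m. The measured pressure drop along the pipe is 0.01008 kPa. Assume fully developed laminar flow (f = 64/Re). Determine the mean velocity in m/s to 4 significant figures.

For laminar flow, f = 64/Re with Re = ρVD/μ, so Darcy-Weisbach reduces to ΔP = 32μLV/D². Solving for V: V = ΔP·D²/(32μL) = 10.08·(0.04044)²/(32·0.000195·1689) = 0.001564 m/s.
Check: Re = ρVD/μ = 607.9·0.001564·0.04044/0.000195 = 197.2 < 2300, so the laminar assumption holds.

V ≈ 0.001564 m/s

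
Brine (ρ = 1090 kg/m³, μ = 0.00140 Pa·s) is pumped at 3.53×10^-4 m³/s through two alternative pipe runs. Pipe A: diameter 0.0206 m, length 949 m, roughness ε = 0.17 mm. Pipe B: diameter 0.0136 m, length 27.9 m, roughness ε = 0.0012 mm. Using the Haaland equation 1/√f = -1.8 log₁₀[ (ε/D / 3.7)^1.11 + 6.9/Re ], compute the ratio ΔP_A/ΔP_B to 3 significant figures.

ΔP_A/ΔP_B ≈ 6.84

Pipe A: V = Q/A = 0.000353/0.0003333 = 1.059 m/s; Re = 1.699e+04; ε/D = 0.00825; Haaland → f = 0.03906; ΔP_A = f(L/D)(ρV²/2) = 1.1e+06 Pa.
Pipe B: V = Q/A = 0.000353/0.0001453 = 2.43 m/s; Re = 2.573e+04; ε/D = 8.82e-05; Haaland → f = 0.02436; ΔP_B = f(L/D)(ρV²/2) = 1.608e+05 Pa.
ΔP_A/ΔP_B = 1.1e+06/1.608e+05 = 6.84.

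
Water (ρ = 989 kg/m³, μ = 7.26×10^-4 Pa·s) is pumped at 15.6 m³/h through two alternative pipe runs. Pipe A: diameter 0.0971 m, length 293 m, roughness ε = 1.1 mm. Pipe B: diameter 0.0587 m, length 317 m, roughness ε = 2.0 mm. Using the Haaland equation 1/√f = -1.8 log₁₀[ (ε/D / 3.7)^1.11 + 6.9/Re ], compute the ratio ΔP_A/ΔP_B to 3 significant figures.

Pipe A: V = Q/A = 0.004333/0.007405 = 0.5852 m/s; Re = 7.741e+04; ε/D = 0.0113; Haaland → f = 0.0403; ΔP_A = f(L/D)(ρV²/2) = 2.059e+04 Pa.
Pipe B: V = Q/A = 0.004333/0.002706 = 1.601 m/s; Re = 1.28e+05; ε/D = 0.0341; Haaland → f = 0.06067; ΔP_B = f(L/D)(ρV²/2) = 4.154e+05 Pa.
ΔP_A/ΔP_B = 2.059e+04/4.154e+05 = 0.0496.

ΔP_A/ΔP_B ≈ 0.0496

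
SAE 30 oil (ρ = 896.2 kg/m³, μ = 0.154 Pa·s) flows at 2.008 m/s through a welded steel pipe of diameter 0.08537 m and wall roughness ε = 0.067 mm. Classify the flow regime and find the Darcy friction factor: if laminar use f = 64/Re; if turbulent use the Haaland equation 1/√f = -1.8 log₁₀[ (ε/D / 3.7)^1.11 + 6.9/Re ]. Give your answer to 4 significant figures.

Re = ρVD/μ = 896.2·2.008·0.08537/0.154 = 997.6.
Re < 2300 → laminar, so f = 64/Re = 0.06415 (roughness is irrelevant in laminar flow).

f ≈ 0.06415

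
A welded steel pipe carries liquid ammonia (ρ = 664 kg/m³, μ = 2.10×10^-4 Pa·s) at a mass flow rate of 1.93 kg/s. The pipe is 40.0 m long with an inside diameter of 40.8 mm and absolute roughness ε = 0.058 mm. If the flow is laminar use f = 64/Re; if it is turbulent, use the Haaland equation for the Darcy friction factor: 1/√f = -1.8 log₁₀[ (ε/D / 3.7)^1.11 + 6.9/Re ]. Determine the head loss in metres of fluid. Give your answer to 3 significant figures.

h_f ≈ 5.48 m

A = πD²/4 = π(0.0408)²/4 = 0.001307 m²; mean velocity V = ṁ/(ρA) = 1.93/(664 · 0.001307) = 2.223 m/s.
Reynolds number Re = ρVD/μ = 664 · 2.223 · 0.0408 / 0.00021 = 2.868e+05.
Re > 4000 → turbulent. Relative roughness ε/D = 5.8e-05/0.0408 = 0.00142. Haaland: 1/√f = -1.8 log₁₀[(0.00142/3.7)^1.11 + 6.9/2.868e+05] = -1.8 log₁₀[0.000162 + 2.41e-05] = 6.716, so f = 0.02217.
Darcy-Weisbach: ΔP = f(L/D)(ρV²/2) = 0.02217·(40/0.0408)·(664·2.223²/2) = 0.02217·980.4·1641 = 3.567e+04 Pa.
Head loss h_f = ΔP/(ρg) = 3.567e+04/(664·9.81) = 5.48 m.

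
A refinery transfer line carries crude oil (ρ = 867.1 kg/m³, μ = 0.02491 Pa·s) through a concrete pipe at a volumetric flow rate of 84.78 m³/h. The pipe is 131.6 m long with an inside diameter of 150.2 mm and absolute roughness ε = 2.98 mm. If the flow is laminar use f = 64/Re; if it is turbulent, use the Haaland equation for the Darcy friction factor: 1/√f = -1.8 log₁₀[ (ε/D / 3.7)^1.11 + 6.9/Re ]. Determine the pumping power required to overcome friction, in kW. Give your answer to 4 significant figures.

P ≈ 0.8490 kW

Q = 84.78 m³/h = 84.78/3600 = 0.02355 m³/s.
Cross-sectional area A = πD²/4 = π(0.1502)²/4 = 0.01772 m²; mean velocity V = Q/A = 0.02355/0.01772 = 1.329 m/s.
Reynolds number Re = ρVD/μ = 867.1 · 1.329 · 0.1502 / 0.0249 = 6949.
Re > 4000 → turbulent. Relative roughness ε/D = 0.00298/0.1502 = 0.0198. Haaland: 1/√f = -1.8 log₁₀[(0.0198/3.7)^1.11 + 6.9/6949] = -1.8 log₁₀[0.00302 + 0.000993] = 4.314, so f = 0.05372.
Darcy-Weisbach: ΔP = f(L/D)(ρV²/2) = 0.05372·(131.6/0.1502)·(867.1·1.329²/2) = 0.05372·876.2·765.9 = 3.605e+04 Pa.
Pumping power P = QΔP = 0.02355·3.605e+04 = 849.00 W = 0.8490 kW.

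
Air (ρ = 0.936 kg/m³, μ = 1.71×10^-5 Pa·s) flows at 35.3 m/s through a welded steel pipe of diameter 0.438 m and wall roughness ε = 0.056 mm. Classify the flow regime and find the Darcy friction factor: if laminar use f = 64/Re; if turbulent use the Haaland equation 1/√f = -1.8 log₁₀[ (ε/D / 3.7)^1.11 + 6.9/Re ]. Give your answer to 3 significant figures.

Re = ρVD/μ = 0.936·35.3·0.438/1.71e-05 = 8.463e+05.
Re > 4000 → turbulent. ε/D = 5.6e-05/0.438 = 0.000128; Haaland: 1/√f = -1.8 log₁₀[1.12e-05 + 8.15e-06] = 8.485, so f = 0.01389.

f ≈ 0.0139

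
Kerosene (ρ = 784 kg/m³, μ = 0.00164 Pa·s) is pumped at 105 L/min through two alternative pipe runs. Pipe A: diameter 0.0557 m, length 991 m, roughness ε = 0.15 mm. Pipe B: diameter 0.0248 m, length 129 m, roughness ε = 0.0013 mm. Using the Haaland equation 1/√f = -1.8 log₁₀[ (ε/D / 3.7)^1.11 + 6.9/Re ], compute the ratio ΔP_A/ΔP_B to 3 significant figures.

ΔP_A/ΔP_B ≈ 0.192

Pipe A: V = Q/A = 0.00175/0.002437 = 0.7182 m/s; Re = 1.912e+04; ε/D = 0.00269; Haaland → f = 0.03088; ΔP_A = f(L/D)(ρV²/2) = 1.111e+05 Pa.
Pipe B: V = Q/A = 0.00175/0.0004831 = 3.623 m/s; Re = 4.295e+04; ε/D = 5.24e-05; Haaland → f = 0.02157; ΔP_B = f(L/D)(ρV²/2) = 5.771e+05 Pa.
ΔP_A/ΔP_B = 1.111e+05/5.771e+05 = 0.192.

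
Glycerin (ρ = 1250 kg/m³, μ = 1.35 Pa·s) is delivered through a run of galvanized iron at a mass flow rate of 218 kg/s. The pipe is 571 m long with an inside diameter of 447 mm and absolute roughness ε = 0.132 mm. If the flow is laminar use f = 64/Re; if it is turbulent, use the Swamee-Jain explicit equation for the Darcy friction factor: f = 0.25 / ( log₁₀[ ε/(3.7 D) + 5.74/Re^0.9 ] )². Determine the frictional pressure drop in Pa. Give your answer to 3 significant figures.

ΔP ≈ 137000 Pa

A = πD²/4 = π(0.447)²/4 = 0.1569 m²; mean velocity V = ṁ/(ρA) = 218/(1250 · 0.1569) = 1.111 m/s.
Reynolds number Re = ρVD/μ = 1250 · 1.111 · 0.447 / 1.35 = 460.
Re < 2300 → laminar flow, so f = 64/Re = 64/460 = 0.1391 (the turbulent correlation is not needed).
Darcy-Weisbach: ΔP = f(L/D)(ρV²/2) = 0.1391·(571/0.447)·(1250·1.111²/2) = 0.1391·1277·771.9 = 1.372e+05 Pa.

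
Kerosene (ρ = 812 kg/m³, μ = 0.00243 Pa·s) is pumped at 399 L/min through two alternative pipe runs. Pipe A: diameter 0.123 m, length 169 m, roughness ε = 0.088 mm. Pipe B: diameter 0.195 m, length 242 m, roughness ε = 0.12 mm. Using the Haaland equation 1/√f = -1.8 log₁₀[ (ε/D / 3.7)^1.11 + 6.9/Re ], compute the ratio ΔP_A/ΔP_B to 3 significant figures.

ΔP_A/ΔP_B ≈ 6.37

Pipe A: V = Q/A = 0.00665/0.01188 = 0.5597 m/s; Re = 2.3e+04; ε/D = 0.000715; Haaland → f = 0.0263; ΔP_A = f(L/D)(ρV²/2) = 4596 Pa.
Pipe B: V = Q/A = 0.00665/0.02986 = 0.2227 m/s; Re = 1.451e+04; ε/D = 0.000615; Haaland → f = 0.0289; ΔP_B = f(L/D)(ρV²/2) = 721.9 Pa.
ΔP_A/ΔP_B = 4596/721.9 = 6.37.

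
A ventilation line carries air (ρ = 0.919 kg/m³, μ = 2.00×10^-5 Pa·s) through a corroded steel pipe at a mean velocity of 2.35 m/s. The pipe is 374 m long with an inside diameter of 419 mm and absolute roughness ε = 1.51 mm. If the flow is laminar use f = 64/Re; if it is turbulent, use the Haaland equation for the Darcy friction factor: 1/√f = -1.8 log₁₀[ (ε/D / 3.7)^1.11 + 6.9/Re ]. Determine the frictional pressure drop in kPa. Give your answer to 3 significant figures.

ΔP ≈ 0.0676 kPa

Reynolds number Re = ρVD/μ = 0.919 · 2.35 · 0.419 / 2e-05 = 4.524e+04.
Re > 4000 → turbulent. Relative roughness ε/D = 0.00151/0.419 = 0.0036. Haaland: 1/√f = -1.8 log₁₀[(0.0036/3.7)^1.11 + 6.9/4.524e+04] = -1.8 log₁₀[0.000454 + 0.000153] = 5.791, so f = 0.02982.
Darcy-Weisbach: ΔP = f(L/D)(ρV²/2) = 0.02982·(374/0.419)·(0.919·2.35²/2) = 0.02982·892.6·2.538 = 67.55 Pa.
ΔP = 67.55 Pa = 0.0676 kPa.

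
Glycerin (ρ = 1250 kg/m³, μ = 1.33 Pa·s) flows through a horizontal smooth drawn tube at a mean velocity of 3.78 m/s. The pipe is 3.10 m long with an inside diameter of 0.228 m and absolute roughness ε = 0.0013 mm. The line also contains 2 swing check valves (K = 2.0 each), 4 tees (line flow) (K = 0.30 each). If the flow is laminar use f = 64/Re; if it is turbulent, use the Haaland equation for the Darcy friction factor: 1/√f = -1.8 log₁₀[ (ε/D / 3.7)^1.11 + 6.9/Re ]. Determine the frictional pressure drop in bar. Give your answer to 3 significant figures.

Reynolds number Re = ρVD/μ = 1250 · 3.78 · 0.228 / 1.33 = 810.
Re < 2300 → laminar flow, so f = 64/Re = 64/810 = 0.07901 (the turbulent correlation is not needed).
Total minor-loss coefficient ΣK = 2·2 + 4·0.3 = 5.2.
ΔP = [f·L/D + ΣK]·(ρV²/2) = [0.07901·3.1/0.228 + 5.2]·(1250·3.78²/2) = [1.074 + 5.2]·8930 = 5.603e+04 Pa.
ΔP = 5.603e+04 Pa = 0.560 bar.

ΔP ≈ 0.560 bar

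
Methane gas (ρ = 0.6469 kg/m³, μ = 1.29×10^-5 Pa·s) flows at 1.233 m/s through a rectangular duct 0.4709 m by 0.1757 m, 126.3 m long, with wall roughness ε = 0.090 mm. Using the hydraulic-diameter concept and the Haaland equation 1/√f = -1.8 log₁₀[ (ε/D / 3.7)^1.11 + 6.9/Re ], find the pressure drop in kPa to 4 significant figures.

Hydraulic diameter D_h = 4A/P = 4·(0.4709·0.1757)/(2·(0.4709+0.1757)) = 0.3309/1.293 = 0.2559 m.
Re = ρVD_h/μ = 0.6469·1.233·0.2559/1.29e-05 = 1.582e+04.
ε/D_h = 9e-05/0.2559 = 0.000352; Haaland gives 1/√f = -1.8 log₁₀[3.43e-05+0.000436] = 5.99, so f = 0.02787.
ΔP = f(L/D_h)(ρV²/2) = 0.02787·126.3/0.2559·0.4917 = 6.765 Pa.
ΔP = 0.006765 kPa.

ΔP ≈ 0.006765 kPa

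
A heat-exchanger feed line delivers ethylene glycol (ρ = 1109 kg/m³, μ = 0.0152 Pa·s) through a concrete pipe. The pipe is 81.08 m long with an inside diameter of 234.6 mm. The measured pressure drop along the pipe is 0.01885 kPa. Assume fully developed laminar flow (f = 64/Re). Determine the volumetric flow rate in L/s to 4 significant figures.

Q ≈ 1.137 L/s

For laminar flow, f = 64/Re with Re = ρVD/μ, so Darcy-Weisbach reduces to ΔP = 32μLV/D². Solving for V: V = ΔP·D²/(32μL) = 18.85·(0.2346)²/(32·0.0152·81.08) = 0.02631 m/s.
Check: Re = ρVD/μ = 1109·0.02631·0.2346/0.0152 = 450.3 < 2300, so the laminar assumption holds.
Q = V·A = 0.02631·(π/4·0.2346²) = 0.001137 m³/s = 1.137 L/s.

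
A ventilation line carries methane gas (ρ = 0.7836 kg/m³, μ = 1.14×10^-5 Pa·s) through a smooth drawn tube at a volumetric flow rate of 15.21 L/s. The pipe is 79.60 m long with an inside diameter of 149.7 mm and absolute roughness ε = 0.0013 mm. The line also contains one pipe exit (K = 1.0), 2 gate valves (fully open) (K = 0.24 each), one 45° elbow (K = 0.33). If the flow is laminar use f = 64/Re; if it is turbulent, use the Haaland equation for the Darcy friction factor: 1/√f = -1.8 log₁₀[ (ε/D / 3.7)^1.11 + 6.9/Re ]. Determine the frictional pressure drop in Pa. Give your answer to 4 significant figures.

Q = 15.21 L/s = 15.21/1000 = 0.01521 m³/s.
Cross-sectional area A = πD²/4 = π(0.1497)²/4 = 0.0176 m²; mean velocity V = Q/A = 0.01521/0.0176 = 0.8642 m/s.
Reynolds number Re = ρVD/μ = 0.7836 · 0.8642 · 0.1497 / 1.14e-05 = 8892.
Re > 4000 → turbulent. Relative roughness ε/D = 1.3e-06/0.1497 = 8.68e-06. Haaland: 1/√f = -1.8 log₁₀[(8.68e-06/3.7)^1.11 + 6.9/8892] = -1.8 log₁₀[5.64e-07 + 0.000776] = 5.598, so f = 0.03191.
Total minor-loss coefficient ΣK = 1·1 + 2·0.24 + 1·0.33 = 1.81.
ΔP = [f·L/D + ΣK]·(ρV²/2) = [0.03191·79.6/0.1497 + 1.81]·(0.7836·0.8642²/2) = [16.97 + 1.81]·0.2926 = 5.495 Pa.

ΔP ≈ 5.495 Pa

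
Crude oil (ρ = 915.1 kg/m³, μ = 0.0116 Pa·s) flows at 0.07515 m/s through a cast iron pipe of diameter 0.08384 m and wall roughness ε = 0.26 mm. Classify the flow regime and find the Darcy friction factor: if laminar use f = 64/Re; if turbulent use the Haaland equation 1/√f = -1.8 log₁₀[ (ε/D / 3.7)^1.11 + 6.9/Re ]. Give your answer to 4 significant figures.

Re = ρVD/μ = 915.1·0.07515·0.08384/0.0116 = 497.
Re < 2300 → laminar, so f = 64/Re = 0.1288 (roughness is irrelevant in laminar flow).

f ≈ 0.1288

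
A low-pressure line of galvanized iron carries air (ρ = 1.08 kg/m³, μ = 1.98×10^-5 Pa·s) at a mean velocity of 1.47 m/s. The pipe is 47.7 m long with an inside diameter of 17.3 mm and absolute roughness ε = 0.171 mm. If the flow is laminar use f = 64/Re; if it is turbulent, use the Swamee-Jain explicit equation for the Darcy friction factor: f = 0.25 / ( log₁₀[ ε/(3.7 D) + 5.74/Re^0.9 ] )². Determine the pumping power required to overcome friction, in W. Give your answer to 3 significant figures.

P ≈ 0.0513 W

Reynolds number Re = ρVD/μ = 1.08 · 1.47 · 0.0173 / 1.98e-05 = 1387.
Re < 2300 → laminar flow, so f = 64/Re = 64/1387 = 0.04614 (the turbulent correlation is not needed).
Darcy-Weisbach: ΔP = f(L/D)(ρV²/2) = 0.04614·(47.7/0.0173)·(1.08·1.47²/2) = 0.04614·2757·1.167 = 148.4 Pa.
Q = V·A = 1.47·0.0002351 = 0.0003455 m³/s.
Pumping power P = QΔP = 0.0003455·148.4 = 0.05129 W = 0.0513 W.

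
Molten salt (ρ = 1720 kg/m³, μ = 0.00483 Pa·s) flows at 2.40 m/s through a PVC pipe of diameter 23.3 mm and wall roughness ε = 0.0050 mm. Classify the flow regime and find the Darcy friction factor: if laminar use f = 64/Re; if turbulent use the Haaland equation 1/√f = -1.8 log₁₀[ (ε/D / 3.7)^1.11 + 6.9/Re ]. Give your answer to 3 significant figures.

Re = ρVD/μ = 1720·2.4·0.0233/0.00483 = 1.991e+04.
Re > 4000 → turbulent. ε/D = 5e-06/0.0233 = 0.000215; Haaland: 1/√f = -1.8 log₁₀[1.98e-05 + 0.000346] = 6.185, so f = 0.02614.

f ≈ 0.0261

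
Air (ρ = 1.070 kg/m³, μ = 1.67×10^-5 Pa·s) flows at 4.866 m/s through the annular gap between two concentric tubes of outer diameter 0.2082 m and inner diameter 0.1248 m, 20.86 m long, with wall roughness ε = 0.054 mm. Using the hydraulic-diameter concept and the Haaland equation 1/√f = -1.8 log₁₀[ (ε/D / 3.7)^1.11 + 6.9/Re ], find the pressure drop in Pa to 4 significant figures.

Hydraulic diameter D_h = 4A/P = D_o - D_i = 0.2082 - 0.1248 = 0.0834 m.
Re = ρVD_h/μ = 1.07·4.866·0.0834/1.67e-05 = 2.6e+04.
ε/D_h = 5.4e-05/0.0834 = 0.000647; Haaland gives 1/√f = -1.8 log₁₀[6.76e-05+0.000265] = 6.26, so f = 0.02552.
ΔP = f(L/D_h)(ρV²/2) = 0.02552·20.86/0.0834·12.67 = 80.86 Pa.

ΔP ≈ 80.86 Pa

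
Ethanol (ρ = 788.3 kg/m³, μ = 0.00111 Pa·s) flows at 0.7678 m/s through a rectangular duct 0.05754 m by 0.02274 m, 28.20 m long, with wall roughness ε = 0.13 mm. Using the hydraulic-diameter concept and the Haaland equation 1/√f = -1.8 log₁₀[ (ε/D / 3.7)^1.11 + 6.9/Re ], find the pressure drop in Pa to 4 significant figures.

ΔP ≈ 6680 Pa

Hydraulic diameter D_h = 4A/P = 4·(0.05754·0.02274)/(2·(0.05754+0.02274)) = 0.005234/0.1606 = 0.0326 m.
Re = ρVD_h/μ = 788.3·0.7678·0.0326/0.00111 = 1.777e+04.
ε/D_h = 0.00013/0.0326 = 0.00399; Haaland gives 1/√f = -1.8 log₁₀[0.000508+0.000388] = 5.485, so f = 0.03323.
ΔP = f(L/D_h)(ρV²/2) = 0.03323·28.2/0.0326·232.4 = 6680 Pa.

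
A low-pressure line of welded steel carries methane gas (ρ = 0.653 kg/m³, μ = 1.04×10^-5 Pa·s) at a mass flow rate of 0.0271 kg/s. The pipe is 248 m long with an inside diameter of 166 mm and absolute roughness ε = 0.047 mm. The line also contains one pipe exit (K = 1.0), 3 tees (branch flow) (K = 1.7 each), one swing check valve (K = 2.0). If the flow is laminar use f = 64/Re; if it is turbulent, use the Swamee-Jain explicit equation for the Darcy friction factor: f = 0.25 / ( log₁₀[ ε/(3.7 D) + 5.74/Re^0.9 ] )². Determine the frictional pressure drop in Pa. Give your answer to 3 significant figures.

A = πD²/4 = π(0.166)²/4 = 0.02164 m²; mean velocity V = ṁ/(ρA) = 0.0271/(0.653 · 0.02164) = 1.918 m/s.
Reynolds number Re = ρVD/μ = 0.653 · 1.918 · 0.166 / 1.04e-05 = 1.999e+04.
Re > 4000 → turbulent. Relative roughness ε/D = 4.7e-05/0.166 = 0.000283. Swamee-Jain: f = 0.25/(log₁₀[0.000283/3.7 + 5.74/1.999e+04^0.9])² = 0.25/(log₁₀[7.65e-05 + 0.000773])² = 0.25/(-3.071)² = 0.02651.
Total minor-loss coefficient ΣK = 1·1 + 3·1.7 + 1·2 = 8.1.
ΔP = [f·L/D + ΣK]·(ρV²/2) = [0.02651·248/0.166 + 8.1]·(0.653·1.918²/2) = [39.61 + 8.1]·1.201 = 57.28 Pa.

ΔP ≈ 57.3 Pa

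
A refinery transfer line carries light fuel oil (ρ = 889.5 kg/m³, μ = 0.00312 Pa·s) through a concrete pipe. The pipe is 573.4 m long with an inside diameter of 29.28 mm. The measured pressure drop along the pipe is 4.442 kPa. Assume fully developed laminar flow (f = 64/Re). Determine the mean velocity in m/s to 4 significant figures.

For laminar flow, f = 64/Re with Re = ρVD/μ, so Darcy-Weisbach reduces to ΔP = 32μLV/D². Solving for V: V = ΔP·D²/(32μL) = 4442·(0.02928)²/(32·0.00312·573.4) = 0.06652 m/s.
Check: Re = ρVD/μ = 889.5·0.06652·0.02928/0.00312 = 555.3 < 2300, so the laminar assumption holds.

V ≈ 0.06652 m/s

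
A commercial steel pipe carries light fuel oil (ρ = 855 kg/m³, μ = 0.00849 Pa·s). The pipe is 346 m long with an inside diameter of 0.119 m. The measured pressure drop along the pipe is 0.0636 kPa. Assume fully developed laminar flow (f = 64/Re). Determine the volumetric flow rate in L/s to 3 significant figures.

Q ≈ 0.107 L/s

For laminar flow, f = 64/Re with Re = ρVD/μ, so Darcy-Weisbach reduces to ΔP = 32μLV/D². Solving for V: V = ΔP·D²/(32μL) = 63.6·(0.119)²/(32·0.00849·346) = 0.009581 m/s.
Check: Re = ρVD/μ = 855·0.009581·0.119/0.00849 = 114.8 < 2300, so the laminar assumption holds.
Q = V·A = 0.009581·(π/4·0.119²) = 0.0001066 m³/s = 0.107 L/s.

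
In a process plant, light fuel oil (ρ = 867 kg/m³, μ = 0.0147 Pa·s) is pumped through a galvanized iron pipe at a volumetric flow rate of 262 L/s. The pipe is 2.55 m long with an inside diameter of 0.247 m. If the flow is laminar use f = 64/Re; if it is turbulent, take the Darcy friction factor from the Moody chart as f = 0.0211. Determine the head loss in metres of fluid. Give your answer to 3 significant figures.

Q = 262 L/s = 262/1000 = 0.262 m³/s.
Cross-sectional area A = πD²/4 = π(0.247)²/4 = 0.04792 m²; mean velocity V = Q/A = 0.262/0.04792 = 5.468 m/s.
Reynolds number Re = ρVD/μ = 867 · 5.468 · 0.247 / 0.0147 = 7.966e+04.
Re > 4000 → turbulent; use the Moody-chart value f = 0.0211.
Darcy-Weisbach: ΔP = f(L/D)(ρV²/2) = 0.0211·(2.55/0.247)·(867·5.468²/2) = 0.0211·10.32·1.296e+04 = 2823 Pa.
Head loss h_f = ΔP/(ρg) = 2823/(867·9.81) = 0.332 m.

h_f ≈ 0.332 m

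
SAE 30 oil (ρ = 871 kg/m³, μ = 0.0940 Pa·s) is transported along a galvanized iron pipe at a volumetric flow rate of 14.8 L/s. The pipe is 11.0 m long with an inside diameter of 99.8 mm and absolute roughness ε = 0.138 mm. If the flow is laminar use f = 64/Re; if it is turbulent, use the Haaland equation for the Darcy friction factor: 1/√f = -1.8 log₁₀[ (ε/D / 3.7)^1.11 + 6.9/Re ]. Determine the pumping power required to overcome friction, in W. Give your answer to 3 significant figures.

Q = 14.8 L/s = 14.8/1000 = 0.0148 m³/s.
Cross-sectional area A = πD²/4 = π(0.0998)²/4 = 0.007823 m²; mean velocity V = Q/A = 0.0148/0.007823 = 1.892 m/s.
Reynolds number Re = ρVD/μ = 871 · 1.892 · 0.0998 / 0.094 = 1750.
Re < 2300 → laminar flow, so f = 64/Re = 64/1750 = 0.03658 (the turbulent correlation is not needed).
Darcy-Weisbach: ΔP = f(L/D)(ρV²/2) = 0.03658·(11/0.0998)·(871·1.892²/2) = 0.03658·110.2·1559 = 6285 Pa.
Pumping power P = QΔP = 0.0148·6285 = 93.02 W = 93.0 W.

P ≈ 93.0 W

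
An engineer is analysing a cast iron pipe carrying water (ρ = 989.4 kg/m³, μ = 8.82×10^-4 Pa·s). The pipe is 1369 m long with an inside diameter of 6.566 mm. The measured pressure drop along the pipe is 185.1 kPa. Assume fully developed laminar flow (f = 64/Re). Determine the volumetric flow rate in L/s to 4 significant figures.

For laminar flow, f = 64/Re with Re = ρVD/μ, so Darcy-Weisbach reduces to ΔP = 32μLV/D². Solving for V: V = ΔP·D²/(32μL) = 1.851e+05·(0.006566)²/(32·0.000882·1369) = 0.2065 m/s.
Check: Re = ρVD/μ = 989.4·0.2065·0.006566/0.000882 = 1521 < 2300, so the laminar assumption holds.
Q = V·A = 0.2065·(π/4·0.006566²) = 6.993e-06 m³/s = 0.006993 L/s.

Q ≈ 0.006993 L/s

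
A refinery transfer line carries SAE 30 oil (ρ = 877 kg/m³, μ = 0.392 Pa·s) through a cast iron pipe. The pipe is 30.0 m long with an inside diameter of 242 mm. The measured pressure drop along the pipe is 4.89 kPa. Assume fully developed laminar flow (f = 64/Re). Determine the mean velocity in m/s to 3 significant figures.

For laminar flow, f = 64/Re with Re = ρVD/μ, so Darcy-Weisbach reduces to ΔP = 32μLV/D². Solving for V: V = ΔP·D²/(32μL) = 4890·(0.242)²/(32·0.392·30) = 0.761 m/s.
Check: Re = ρVD/μ = 877·0.761·0.242/0.392 = 412 < 2300, so the laminar assumption holds.

V ≈ 0.761 m/s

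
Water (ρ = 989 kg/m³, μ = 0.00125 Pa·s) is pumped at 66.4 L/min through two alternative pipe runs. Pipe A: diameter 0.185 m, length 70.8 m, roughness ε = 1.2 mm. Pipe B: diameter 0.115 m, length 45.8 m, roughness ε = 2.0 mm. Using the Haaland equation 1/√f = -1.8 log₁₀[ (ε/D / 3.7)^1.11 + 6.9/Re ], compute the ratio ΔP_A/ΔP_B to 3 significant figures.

ΔP_A/ΔP_B ≈ 0.121

Pipe A: V = Q/A = 0.001107/0.02688 = 0.04117 m/s; Re = 6026; ε/D = 0.00649; Haaland → f = 0.04249; ΔP_A = f(L/D)(ρV²/2) = 13.63 Pa.
Pipe B: V = Q/A = 0.001107/0.01039 = 0.1065 m/s; Re = 9694; ε/D = 0.0174; Haaland → f = 0.05022; ΔP_B = f(L/D)(ρV²/2) = 112.3 Pa.
ΔP_A/ΔP_B = 13.63/112.3 = 0.121.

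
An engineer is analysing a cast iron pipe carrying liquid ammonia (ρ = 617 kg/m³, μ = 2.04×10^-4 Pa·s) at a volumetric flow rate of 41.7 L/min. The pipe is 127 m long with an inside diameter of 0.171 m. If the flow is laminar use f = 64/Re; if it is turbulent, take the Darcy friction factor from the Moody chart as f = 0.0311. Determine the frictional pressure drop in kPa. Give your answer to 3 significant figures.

Q = 41.7 L/min = 41.7/60000 = 0.000695 m³/s.
Cross-sectional area A = πD²/4 = π(0.171)²/4 = 0.02297 m²; mean velocity V = Q/A = 0.000695/0.02297 = 0.03026 m/s.
Reynolds number Re = ρVD/μ = 617 · 0.03026 · 0.171 / 0.000204 = 1.565e+04.
Re > 4000 → turbulent; use the Moody-chart value f = 0.0311.
Darcy-Weisbach: ΔP = f(L/D)(ρV²/2) = 0.0311·(127/0.171)·(617·0.03026²/2) = 0.0311·742.7·0.2825 = 6.526 Pa.
ΔP = 6.526 Pa = 0.00653 kPa.

ΔP ≈ 0.00653 kPa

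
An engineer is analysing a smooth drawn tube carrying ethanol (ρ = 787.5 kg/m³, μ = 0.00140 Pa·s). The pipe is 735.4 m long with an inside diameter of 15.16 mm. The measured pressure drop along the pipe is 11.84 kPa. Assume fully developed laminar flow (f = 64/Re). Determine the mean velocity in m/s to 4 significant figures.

For laminar flow, f = 64/Re with Re = ρVD/μ, so Darcy-Weisbach reduces to ΔP = 32μLV/D². Solving for V: V = ΔP·D²/(32μL) = 1.184e+04·(0.01516)²/(32·0.0014·735.4) = 0.08259 m/s.
Check: Re = ρVD/μ = 787.5·0.08259·0.01516/0.0014 = 704.3 < 2300, so the laminar assumption holds.

V ≈ 0.08259 m/s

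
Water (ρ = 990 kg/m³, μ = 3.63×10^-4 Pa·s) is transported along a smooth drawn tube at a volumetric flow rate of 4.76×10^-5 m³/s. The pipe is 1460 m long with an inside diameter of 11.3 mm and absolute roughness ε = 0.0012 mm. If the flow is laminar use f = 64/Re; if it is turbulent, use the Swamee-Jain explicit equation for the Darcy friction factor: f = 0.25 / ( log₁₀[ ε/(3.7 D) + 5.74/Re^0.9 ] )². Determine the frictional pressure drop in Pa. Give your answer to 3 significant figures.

ΔP ≈ 406000 Pa

Cross-sectional area A = πD²/4 = π(0.0113)²/4 = 0.0001003 m²; mean velocity V = Q/A = 4.76e-05/0.0001003 = 0.4746 m/s.
Reynolds number Re = ρVD/μ = 990 · 0.4746 · 0.0113 / 0.000363 = 1.463e+04.
Re > 4000 → turbulent. Relative roughness ε/D = 1.2e-06/0.0113 = 0.000106. Swamee-Jain: f = 0.25/(log₁₀[0.000106/3.7 + 5.74/1.463e+04^0.9])² = 0.25/(log₁₀[2.87e-05 + 0.00102])² = 0.25/(-2.978)² = 0.02819.
Darcy-Weisbach: ΔP = f(L/D)(ρV²/2) = 0.02819·(1460/0.0113)·(990·0.4746²/2) = 0.02819·1.292e+05·111.5 = 4.062e+05 Pa.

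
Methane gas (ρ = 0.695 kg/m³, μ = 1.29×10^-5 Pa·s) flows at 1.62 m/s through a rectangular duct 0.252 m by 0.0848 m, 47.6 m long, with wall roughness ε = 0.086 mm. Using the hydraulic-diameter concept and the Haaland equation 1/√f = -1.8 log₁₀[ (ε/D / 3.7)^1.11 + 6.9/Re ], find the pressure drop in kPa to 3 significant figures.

Hydraulic diameter D_h = 4A/P = 4·(0.252·0.0848)/(2·(0.252+0.0848)) = 0.08548/0.6736 = 0.1269 m.
Re = ρVD_h/μ = 0.695·1.62·0.1269/1.29e-05 = 1.108e+04.
ε/D_h = 8.6e-05/0.1269 = 0.000678; Haaland gives 1/√f = -1.8 log₁₀[7.11e-05+0.000623] = 5.685, so f = 0.03094.
ΔP = f(L/D_h)(ρV²/2) = 0.03094·47.6/0.1269·0.912 = 10.58 Pa.
ΔP = 0.0106 kPa.

ΔP ≈ 0.0106 kPa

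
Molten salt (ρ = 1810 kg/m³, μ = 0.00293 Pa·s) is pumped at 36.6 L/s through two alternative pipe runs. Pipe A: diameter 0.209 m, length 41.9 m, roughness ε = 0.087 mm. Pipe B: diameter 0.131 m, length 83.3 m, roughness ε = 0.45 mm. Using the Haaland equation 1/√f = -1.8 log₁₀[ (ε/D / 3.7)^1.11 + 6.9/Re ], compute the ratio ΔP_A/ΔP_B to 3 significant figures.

ΔP_A/ΔP_B ≈ 0.0332

Pipe A: V = Q/A = 0.0366/0.03431 = 1.067 m/s; Re = 1.377e+05; ε/D = 0.000416; Haaland → f = 0.01892; ΔP_A = f(L/D)(ρV²/2) = 3907 Pa.
Pipe B: V = Q/A = 0.0366/0.01348 = 2.715 m/s; Re = 2.198e+05; ε/D = 0.00344; Haaland → f = 0.02775; ΔP_B = f(L/D)(ρV²/2) = 1.177e+05 Pa.
ΔP_A/ΔP_B = 3907/1.177e+05 = 0.0332.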